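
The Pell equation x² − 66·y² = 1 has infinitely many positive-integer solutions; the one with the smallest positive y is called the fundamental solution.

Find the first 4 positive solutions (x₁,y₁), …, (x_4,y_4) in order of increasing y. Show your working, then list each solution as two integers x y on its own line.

65 8
8449 1040
1098305 135192
142771201 17573920

√66 = [8; 8,16, …], period ℓ=2 (even) → k=1
step 0: (8, 1)  from 8·(1,0) + (0,1)
step 1: (65, 8)  from 8·(8,1) + (1,0)
→ (65, 8).  Check: 65²=4225, 66·8²=4224, difference 1.
k=2:  x_2 = 65·65+66·8·8 = 8449,  y_2 = 65·8+8·65 = 1040
k=3:  x_3 = 65·8449+66·8·1040 = 1098305,  y_3 = 65·1040+8·8449 = 135192
k=4:  x_4 = 65·1098305+66·8·135192 = 142771201,  y_4 = 65·135192+8·1098305 = 17573920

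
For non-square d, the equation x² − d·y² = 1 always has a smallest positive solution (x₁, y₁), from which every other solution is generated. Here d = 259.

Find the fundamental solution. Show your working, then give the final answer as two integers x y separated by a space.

847225 52644

√259 → a₀=16, period (10,1,2,3,4,3,2,1,10,32); ℓ=10 even so k=9
step 0: (16, 1)  from 16·(1,0) + (0,1)
…
step 2: (177, 11)  from 1·(161,10) + (16,1)
step 3: (515, 32)  from 2·(177,11) + (161,10)
step 4: (1722, 107)  from 3·(515,32) + (177,11)
step 5: (7403, 460)  from 4·(1722,107) + (515,32)
…
step 7: (55265, 3434)  from 2·(23931,1487) + (7403,460)
step 8: (79196, 4921)  from 1·(55265,3434) + (23931,1487)
step 9: (847225, 52644)  from 10·(79196,4921) + (55265,3434)
→ (847225, 52644).  Check: 847225²=717790200625, 259·52644²=717790200624, difference 1.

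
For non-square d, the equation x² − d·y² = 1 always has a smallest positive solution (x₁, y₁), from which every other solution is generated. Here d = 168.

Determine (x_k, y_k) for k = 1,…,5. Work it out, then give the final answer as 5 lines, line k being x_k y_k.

13 1
337 26
8749 675
227137 17524
5896813 454949

[12; 1,24] for √168; ℓ=2 ⇒ convergent index 1
k=0  a_k=12  p_k/q_k = 12/1
k=1  a_k=1  p_k/q_k = 13/1
fundamental: x₁=13, y₁=1  (since 169 − 168·1 = 1)
(x_2, y_2) = (13·13 + 168·1·1, 13·1 + 1·13) = (337, 26)
(x_3, y_3) = (13·337 + 168·1·26, 13·26 + 1·337) = (8749, 675)
(x_4, y_4) = (13·8749 + 168·1·675, 13·675 + 1·8749) = (227137, 17524)
(x_5, y_5) = (13·227137 + 168·1·17524, 13·17524 + 1·227137) = (5896813, 454949)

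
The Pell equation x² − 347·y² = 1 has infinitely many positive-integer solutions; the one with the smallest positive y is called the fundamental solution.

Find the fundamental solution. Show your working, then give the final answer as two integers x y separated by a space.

√347 → a₀=18, period (1,1,1,2,4,…,1,1,36); ℓ=14 even so k=13
k=0  a_k=18  p_k/q_k = 18/1
…
k=3  a_k=1  p_k/q_k = 56/3
k=4  a_k=2  p_k/q_k = 149/8
…
k=12  a_k=1  p_k/q_k = 402885/21628
k=13  a_k=1  p_k/q_k = 641602/34443
→ (641602, 34443).  Check: 641602²=411653126404, 347·34443²=411653126403, difference 1.

641602 34443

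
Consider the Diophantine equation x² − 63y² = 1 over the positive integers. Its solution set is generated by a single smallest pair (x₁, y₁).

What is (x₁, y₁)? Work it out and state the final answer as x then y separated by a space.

8 1

[7; 1,14] for √63; ℓ=2 ⇒ convergent index 1
i=0: a=7 ⇒ p=7, q=1
i=1: a=1 ⇒ p=8, q=1
→ (8, 1).  Check: 8²=64, 63·1²=63, difference 1.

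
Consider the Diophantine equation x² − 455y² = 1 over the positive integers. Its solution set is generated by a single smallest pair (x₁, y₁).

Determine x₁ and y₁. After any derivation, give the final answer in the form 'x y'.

√455 = [21; 3,42, …], period ℓ=2 (even) → k=1
step 0: (21, 1)  from 21·(1,0) + (0,1)
step 1: (64, 3)  from 3·(21,1) + (1,0)
(x₁, y₁) = (64, 3);  64² − 455·3² = 1 ✓

64 3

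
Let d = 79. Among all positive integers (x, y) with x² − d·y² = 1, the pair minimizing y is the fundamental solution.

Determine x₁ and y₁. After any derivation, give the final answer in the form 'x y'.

80 9

√79 = [8; 1,7,1,16, …], period ℓ=4 (even) → k=3
step 0: (8, 1)  from 8·(1,0) + (0,1)
…
step 2: (71, 8)  from 7·(9,1) + (8,1)
step 3: (80, 9)  from 1·(71,8) + (9,1)
→ (80, 9).  Check: 80²=6400, 79·9²=6399, difference 1.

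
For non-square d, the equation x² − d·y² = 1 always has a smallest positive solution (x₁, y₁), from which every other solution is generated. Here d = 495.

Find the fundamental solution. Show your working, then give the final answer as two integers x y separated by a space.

√495 = [22; 4,44, …], period ℓ=2 (even) → k=1
k=0  a_k=22  p_k/q_k = 22/1
k=1  a_k=4  p_k/q_k = 89/4
(x₁, y₁) = (89, 4);  89² − 495·4² = 1 ✓

89 4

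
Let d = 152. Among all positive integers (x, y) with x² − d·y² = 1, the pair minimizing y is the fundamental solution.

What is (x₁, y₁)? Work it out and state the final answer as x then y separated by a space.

37 3

d=152: √d = [12; 3,24] (ℓ=2, even), read p_1/q_1
k=0  a_k=12  p_k/q_k = 12/1
k=1  a_k=3  p_k/q_k = 37/3
→ (37, 3).  Check: 37²=1369, 152·3²=1368, difference 1.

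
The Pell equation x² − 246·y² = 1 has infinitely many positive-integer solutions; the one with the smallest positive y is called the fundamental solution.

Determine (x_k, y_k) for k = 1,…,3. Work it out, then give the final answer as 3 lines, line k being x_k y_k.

√246 = [15; 1,2,5,1,14,1,5,2,1,30, …], period ℓ=10 (even) → k=9
step 0: (15, 1)  from 15·(1,0) + (0,1)
…
step 3: (251, 16)  from 5·(47,3) + (16,1)
…
step 5: (4423, 282)  from 14·(298,19) + (251,16)
…
step 8: (60777, 3875)  from 2·(28028,1787) + (4721,301)
step 9: (88805, 5662)  from 1·(60777,3875) + (28028,1787)
→ (88805, 5662).  Check: 88805²=7886328025, 246·5662²=7886328024, difference 1.
(x_2, y_2) = (88805·88805 + 246·5662·5662, 88805·5662 + 5662·88805) = (15772656049, 1005627820)
(x_3, y_3) = (88805·15772656049 + 246·5662·1005627820, 88805·1005627820 + 5662·15772656049) = (2801381440774085, 178609557104538)

88805 5662
15772656049 1005627820
2801381440774085 178609557104538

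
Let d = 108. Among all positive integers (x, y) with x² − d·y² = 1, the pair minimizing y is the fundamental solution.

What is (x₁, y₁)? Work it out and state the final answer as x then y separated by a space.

1351 130

[10; 2,1,1,4,1,1,2,20] for √108; ℓ=8 ⇒ convergent index 7
k=0  a_k=10  p_k/q_k = 10/1
k=1  a_k=2  p_k/q_k = 21/2
k=2  a_k=1  p_k/q_k = 31/3
k=3  a_k=1  p_k/q_k = 52/5
k=4  a_k=4  p_k/q_k = 239/23
k=5  a_k=1  p_k/q_k = 291/28
k=6  a_k=1  p_k/q_k = 530/51
k=7  a_k=2  p_k/q_k = 1351/130
→ (1351, 130).  Check: 1351²=1825201, 108·130²=1825200, difference 1.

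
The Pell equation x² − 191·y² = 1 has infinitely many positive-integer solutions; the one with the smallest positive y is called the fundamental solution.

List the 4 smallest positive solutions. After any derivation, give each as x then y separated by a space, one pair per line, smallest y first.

[13; 1,4,1,1,3,…,4,1,26] for √191; ℓ=16 ⇒ convergent index 15
step 0: (13, 1)  from 13·(1,0) + (0,1)
step 1: (14, 1)  from 1·(13,1) + (1,0)
…
step 7: (2999, 217)  from 2·(1230,89) + (539,39)
step 8: (40217, 2910)  from 13·(2999,217) + (1230,89)
…
step 11: (704682, 50989)  from 3·(207083,14984) + (83433,6037)
step 12: (911765, 65973)  from 1·(704682,50989) + (207083,14984)
…
step 14: (7377553, 533821)  from 4·(1616447,116962) + (911765,65973)
step 15: (8994000, 650783)  from 1·(7377553,533821) + (1616447,116962)
(x₁, y₁) = (8994000, 650783);  8994000² − 191·650783² = 1 ✓
k=2:  x_2 = 8994000·8994000+191·650783·650783 = 161784071999999,  y_2 = 8994000·650783+650783·8994000 = 11706284604000
k=3:  x_3 = 8994000·161784071999999+191·650783·11706284604000 = 2910171887135973018000,  y_3 = 8994000·11706284604000+650783·161784071999999 = 210572647456751349217
k=4:  x_4 = 8994000·2910171887135973018000+191·650783·210572647456751349217 = 52348171905801720863712000001,  y_4 = 8994000·210572647456751349217+650783·2910171887135973018000 = 3787780782452031563430792000

8994000 650783
161784071999999 11706284604000
2910171887135973018000 210572647456751349217
52348171905801720863712000001 3787780782452031563430792000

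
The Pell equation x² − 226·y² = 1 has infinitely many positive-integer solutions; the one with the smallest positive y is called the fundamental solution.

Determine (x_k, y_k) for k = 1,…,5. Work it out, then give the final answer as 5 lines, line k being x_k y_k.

451 30
406801 27060
366934051 24408090
330974107201 22016070120
298538277761251 19858470840150

√226 → a₀=15, period (30); ℓ=1 odd so k=1
i=0: a=15 ⇒ p=15, q=1
i=1: a=30 ⇒ p=451, q=30
fundamental: x₁=451, y₁=30  (since 203401 − 226·900 = 1)
(x_2, y_2) = (451·451 + 226·30·30, 451·30 + 30·451) = (406801, 27060)
(x_3, y_3) = (451·406801 + 226·30·27060, 451·27060 + 30·406801) = (366934051, 24408090)
(x_4, y_4) = (451·366934051 + 226·30·24408090, 451·24408090 + 30·366934051) = (330974107201, 22016070120)
(x_5, y_5) = (451·330974107201 + 226·30·22016070120, 451·22016070120 + 30·330974107201) = (298538277761251, 19858470840150)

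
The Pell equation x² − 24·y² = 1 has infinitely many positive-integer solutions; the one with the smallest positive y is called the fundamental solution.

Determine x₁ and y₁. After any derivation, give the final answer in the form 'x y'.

5 1

d=24: √d = [4; 1,8] (ℓ=2, even), read p_1/q_1
step 0: (4, 1)  from 4·(1,0) + (0,1)
step 1: (5, 1)  from 1·(4,1) + (1,0)
(x₁, y₁) = (5, 1);  5² − 24·1² = 1 ✓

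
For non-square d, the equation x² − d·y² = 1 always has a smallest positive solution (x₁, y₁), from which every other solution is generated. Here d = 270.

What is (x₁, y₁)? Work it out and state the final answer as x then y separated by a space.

[16; 2,3,6,3,2,32] for √270; ℓ=6 ⇒ convergent index 5
a_0=16:  p_0=16·1+0=16,  q_0=16·0+1=1
a_1=2:  p_1=2·16+1=33,  q_1=2·1+0=2
a_2=3:  p_2=3·33+16=115,  q_2=3·2+1=7
…
a_4=3:  p_4=3·723+115=2284,  q_4=3·44+7=139
a_5=2:  p_5=2·2284+723=5291,  q_5=2·139+44=322
fundamental: x₁=5291, y₁=322  (since 27994681 − 270·103684 = 1)

5291 322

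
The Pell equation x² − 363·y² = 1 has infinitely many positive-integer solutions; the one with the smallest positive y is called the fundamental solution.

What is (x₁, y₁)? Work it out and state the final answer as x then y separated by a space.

[19; 19,38] for √363; ℓ=2 ⇒ convergent index 1
k=0  a_k=19  p_k/q_k = 19/1
k=1  a_k=19  p_k/q_k = 362/19
(x₁, y₁) = (362, 19);  362² − 363·19² = 1 ✓

362 19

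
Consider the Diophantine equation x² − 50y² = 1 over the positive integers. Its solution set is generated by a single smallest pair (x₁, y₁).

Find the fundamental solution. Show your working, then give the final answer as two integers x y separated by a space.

99 14

√50 = [7; 14, …], period ℓ=1 (odd) → k=1
step 0: (7, 1)  from 7·(1,0) + (0,1)
step 1: (99, 14)  from 14·(7,1) + (1,0)
fundamental: x₁=99, y₁=14  (since 9801 − 50·196 = 1)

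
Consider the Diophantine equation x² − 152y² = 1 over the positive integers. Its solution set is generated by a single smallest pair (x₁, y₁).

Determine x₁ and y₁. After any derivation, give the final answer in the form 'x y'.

37 3

√152 = [12; 3,24, …], period ℓ=2 (even) → k=1
step 0: (12, 1)  from 12·(1,0) + (0,1)
step 1: (37, 3)  from 3·(12,1) + (1,0)
(x₁, y₁) = (37, 3);  37² − 152·3² = 1 ✓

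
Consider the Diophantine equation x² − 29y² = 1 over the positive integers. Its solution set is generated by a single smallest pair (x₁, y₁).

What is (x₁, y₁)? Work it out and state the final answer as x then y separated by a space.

9801 1820

√29 = [5; 2,1,1,2,10, …], period ℓ=5 (odd) → k=9
k=0  a_k=5  p_k/q_k = 5/1
k=1  a_k=2  p_k/q_k = 11/2
k=2  a_k=1  p_k/q_k = 16/3
…
k=5  a_k=10  p_k/q_k = 727/135
k=6  a_k=2  p_k/q_k = 1524/283
k=7  a_k=1  p_k/q_k = 2251/418
k=8  a_k=1  p_k/q_k = 3775/701
k=9  a_k=2  p_k/q_k = 9801/1820
→ (9801, 1820).  Check: 9801²=96059601, 29·1820²=96059600, difference 1.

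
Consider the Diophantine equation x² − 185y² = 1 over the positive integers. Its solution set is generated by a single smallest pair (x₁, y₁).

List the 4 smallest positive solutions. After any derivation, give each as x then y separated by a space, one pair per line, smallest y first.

9249 680
171088001 12578640
3164785833249 232679682040
58542208172352001 4304108745797280

d=185: √d = [13; 1,1,1,1,26] (ℓ=5, odd), read p_9/q_9
a_0=13:  p_0=13·1+0=13,  q_0=13·0+1=1
a_1=1:  p_1=1·13+1=14,  q_1=1·1+0=1
a_2=1:  p_2=1·14+13=27,  q_2=1·1+1=2
a_3=1:  p_3=1·27+14=41,  q_3=1·2+1=3
…
a_5=26:  p_5=26·68+41=1809,  q_5=26·5+3=133
a_6=1:  p_6=1·1809+68=1877,  q_6=1·133+5=138
a_7=1:  p_7=1·1877+1809=3686,  q_7=1·138+133=271
a_8=1:  p_8=1·3686+1877=5563,  q_8=1·271+138=409
a_9=1:  p_9=1·5563+3686=9249,  q_9=1·409+271=680
fundamental: x₁=9249, y₁=680  (since 85544001 − 185·462400 = 1)
(x_2, y_2) = (9249·9249 + 185·680·680, 9249·680 + 680·9249) = (171088001, 12578640)
(x_3, y_3) = (9249·171088001 + 185·680·12578640, 9249·12578640 + 680·171088001) = (3164785833249, 232679682040)
(x_4, y_4) = (9249·3164785833249 + 185·680·232679682040, 9249·232679682040 + 680·3164785833249) = (58542208172352001, 4304108745797280)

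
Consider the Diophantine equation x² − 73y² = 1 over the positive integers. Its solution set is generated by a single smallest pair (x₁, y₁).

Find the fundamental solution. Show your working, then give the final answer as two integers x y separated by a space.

√73 = [8; 1,1,5,5,1,1,16, …], period ℓ=7 (odd) → k=13
k=0  a_k=8  p_k/q_k = 8/1
k=1  a_k=1  p_k/q_k = 9/1
k=2  a_k=1  p_k/q_k = 17/2
k=3  a_k=5  p_k/q_k = 94/11
k=4  a_k=5  p_k/q_k = 487/57
k=5  a_k=1  p_k/q_k = 581/68
k=6  a_k=1  p_k/q_k = 1068/125
k=7  a_k=16  p_k/q_k = 17669/2068
k=8  a_k=1  p_k/q_k = 18737/2193
k=9  a_k=1  p_k/q_k = 36406/4261
k=10  a_k=5  p_k/q_k = 200767/23498
…
k=12  a_k=1  p_k/q_k = 1241008/145249
k=13  a_k=1  p_k/q_k = 2281249/267000
(x₁, y₁) = (2281249, 267000);  2281249² − 73·267000² = 1 ✓

2281249 267000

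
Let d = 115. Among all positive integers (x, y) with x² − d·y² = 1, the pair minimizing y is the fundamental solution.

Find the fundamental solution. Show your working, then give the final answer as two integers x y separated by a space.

1126 105

√115 = [10; 1,2,1,1,1,1,1,2,1,20, …], period ℓ=10 (even) → k=9
i=0: a=10 ⇒ p=10, q=1
…
i=4: a=1 ⇒ p=75, q=7
…
i=6: a=1 ⇒ p=193, q=18
i=7: a=1 ⇒ p=311, q=29
i=8: a=2 ⇒ p=815, q=76
i=9: a=1 ⇒ p=1126, q=105
fundamental: x₁=1126, y₁=105  (since 1267876 − 115·11025 = 1)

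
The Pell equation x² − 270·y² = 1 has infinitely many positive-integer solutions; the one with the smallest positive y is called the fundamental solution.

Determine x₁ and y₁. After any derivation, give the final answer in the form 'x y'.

5291 322

√270 = [16; 2,3,6,3,2,32, …], period ℓ=6 (even) → k=5
i=0: a=16 ⇒ p=16, q=1
…
i=3: a=6 ⇒ p=723, q=44
i=4: a=3 ⇒ p=2284, q=139
i=5: a=2 ⇒ p=5291, q=322
→ (5291, 322).  Check: 5291²=27994681, 270·322²=27994680, difference 1.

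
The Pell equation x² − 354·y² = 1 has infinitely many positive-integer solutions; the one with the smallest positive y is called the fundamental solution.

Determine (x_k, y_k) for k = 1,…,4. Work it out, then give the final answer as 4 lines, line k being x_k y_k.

258065 13716
133195088449 7079239080
68745981000924305 3653807666346684
35481863173873866451201 1885839750824434773840

√354 → a₀=18, period (1,4,2,2,18,2,2,4,1,36); ℓ=10 even so k=9
i=0: a=18 ⇒ p=18, q=1
i=1: a=1 ⇒ p=19, q=1
i=2: a=4 ⇒ p=94, q=5
i=3: a=2 ⇒ p=207, q=11
…
i=5: a=18 ⇒ p=9351, q=497
i=6: a=2 ⇒ p=19210, q=1021
i=7: a=2 ⇒ p=47771, q=2539
i=8: a=4 ⇒ p=210294, q=11177
i=9: a=1 ⇒ p=258065, q=13716
fundamental: x₁=258065, y₁=13716  (since 66597544225 − 354·188128656 = 1)
k=2:  x_2 = 258065·258065+354·13716·13716 = 133195088449,  y_2 = 258065·13716+13716·258065 = 7079239080
k=3:  x_3 = 258065·133195088449+354·13716·7079239080 = 68745981000924305,  y_3 = 258065·7079239080+13716·133195088449 = 3653807666346684
k=4:  x_4 = 258065·68745981000924305+354·13716·3653807666346684 = 35481863173873866451201,  y_4 = 258065·3653807666346684+13716·68745981000924305 = 1885839750824434773840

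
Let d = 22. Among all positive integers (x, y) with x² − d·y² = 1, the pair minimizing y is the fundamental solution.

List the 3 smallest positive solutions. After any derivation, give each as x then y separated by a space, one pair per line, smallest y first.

197 42
77617 16548
30580901 6519870

d=22: √d = [4; 1,2,4,2,1,8] (ℓ=6, even), read p_5/q_5
a_0=4:  p_0=4·1+0=4,  q_0=4·0+1=1
a_1=1:  p_1=1·4+1=5,  q_1=1·1+0=1
…
a_4=2:  p_4=2·61+14=136,  q_4=2·13+3=29
a_5=1:  p_5=1·136+61=197,  q_5=1·29+13=42
→ (197, 42).  Check: 197²=38809, 22·42²=38808, difference 1.
(x_2, y_2) = (197·197 + 22·42·42, 197·42 + 42·197) = (77617, 16548)
(x_3, y_3) = (197·77617 + 22·42·16548, 197·16548 + 42·77617) = (30580901, 6519870)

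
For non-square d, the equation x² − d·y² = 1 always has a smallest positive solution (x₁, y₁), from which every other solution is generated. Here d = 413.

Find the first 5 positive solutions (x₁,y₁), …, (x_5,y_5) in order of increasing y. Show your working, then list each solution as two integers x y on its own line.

113399 5580
25718666401 1265532840
5832942102300599 287020317040740
1322899602891852585601 65095633862940217680
300030984130833440606834999 14763559568560095172347900

d=413: √d = [20; 3,9,1,4,1,9,3,40] (ℓ=8, even), read p_7/q_7
step 0: (20, 1)  from 20·(1,0) + (0,1)
step 1: (61, 3)  from 3·(20,1) + (1,0)
step 2: (569, 28)  from 9·(61,3) + (20,1)
…
step 5: (3719, 183)  from 1·(3089,152) + (630,31)
step 6: (36560, 1799)  from 9·(3719,183) + (3089,152)
step 7: (113399, 5580)  from 3·(36560,1799) + (3719,183)
(x₁, y₁) = (113399, 5580);  113399² − 413·5580² = 1 ✓
(x_2, y_2) = (113399·113399 + 413·5580·5580, 113399·5580 + 5580·113399) = (25718666401, 1265532840)
(x_3, y_3) = (113399·25718666401 + 413·5580·1265532840, 113399·1265532840 + 5580·25718666401) = (5832942102300599, 287020317040740)
(x_4, y_4) = (113399·5832942102300599 + 413·5580·287020317040740, 113399·287020317040740 + 5580·5832942102300599) = (1322899602891852585601, 65095633862940217680)
(x_5, y_5) = (113399·1322899602891852585601 + 413·5580·65095633862940217680, 113399·65095633862940217680 + 5580·1322899602891852585601) = (300030984130833440606834999, 14763559568560095172347900)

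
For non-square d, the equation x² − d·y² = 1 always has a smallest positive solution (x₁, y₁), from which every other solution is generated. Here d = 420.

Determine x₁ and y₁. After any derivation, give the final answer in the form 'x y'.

[20; 2,40] for √420; ℓ=2 ⇒ convergent index 1
k=0  a_k=20  p_k/q_k = 20/1
k=1  a_k=2  p_k/q_k = 41/2
(x₁, y₁) = (41, 2);  41² − 420·2² = 1 ✓

41 2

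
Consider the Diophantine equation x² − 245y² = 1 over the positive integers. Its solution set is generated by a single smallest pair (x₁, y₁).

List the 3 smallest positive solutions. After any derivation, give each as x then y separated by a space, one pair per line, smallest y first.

√245 → a₀=15, period (1,1,1,7,6,7,1,1,1,30); ℓ=10 even so k=9
step 0: (15, 1)  from 15·(1,0) + (0,1)
step 1: (16, 1)  from 1·(15,1) + (1,0)
step 2: (31, 2)  from 1·(16,1) + (15,1)
step 3: (47, 3)  from 1·(31,2) + (16,1)
…
step 5: (2207, 141)  from 6·(360,23) + (47,3)
…
step 7: (18016, 1151)  from 1·(15809,1010) + (2207,141)
step 8: (33825, 2161)  from 1·(18016,1151) + (15809,1010)
step 9: (51841, 3312)  from 1·(33825,2161) + (18016,1151)
→ (51841, 3312).  Check: 51841²=2687489281, 245·3312²=2687489280, difference 1.
(51841+3312√245)^2 = 5374978561 + 343394784√245
(51841+3312√245)^3 = 557288527109761 + 35603857991376√245

51841 3312
5374978561 343394784
557288527109761 35603857991376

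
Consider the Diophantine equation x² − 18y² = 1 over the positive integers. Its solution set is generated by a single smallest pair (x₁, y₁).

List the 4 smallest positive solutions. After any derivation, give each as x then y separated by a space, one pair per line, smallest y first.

√18 → a₀=4, period (4,8); ℓ=2 even so k=1
k=0  a_k=4  p_k/q_k = 4/1
k=1  a_k=4  p_k/q_k = 17/4
→ (17, 4).  Check: 17²=289, 18·4²=288, difference 1.
k=2:  x_2 = 17·17+18·4·4 = 577,  y_2 = 17·4+4·17 = 136
k=3:  x_3 = 17·577+18·4·136 = 19601,  y_3 = 17·136+4·577 = 4620
k=4:  x_4 = 17·19601+18·4·4620 = 665857,  y_4 = 17·4620+4·19601 = 156944

17 4
577 136
19601 4620
665857 156944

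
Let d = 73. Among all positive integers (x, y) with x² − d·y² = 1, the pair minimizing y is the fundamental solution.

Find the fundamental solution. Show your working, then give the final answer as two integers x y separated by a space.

d=73: √d = [8; 1,1,5,5,1,1,16] (ℓ=7, odd), read p_13/q_13
step 0: (8, 1)  from 8·(1,0) + (0,1)
step 1: (9, 1)  from 1·(8,1) + (1,0)
…
step 4: (487, 57)  from 5·(94,11) + (17,2)
…
step 6: (1068, 125)  from 1·(581,68) + (487,57)
step 7: (17669, 2068)  from 16·(1068,125) + (581,68)
…
step 9: (36406, 4261)  from 1·(18737,2193) + (17669,2068)
step 10: (200767, 23498)  from 5·(36406,4261) + (18737,2193)
step 11: (1040241, 121751)  from 5·(200767,23498) + (36406,4261)
step 12: (1241008, 145249)  from 1·(1040241,121751) + (200767,23498)
step 13: (2281249, 267000)  from 1·(1241008,145249) + (1040241,121751)
fundamental: x₁=2281249, y₁=267000  (since 5204097000001 − 73·71289000000 = 1)

2281249 267000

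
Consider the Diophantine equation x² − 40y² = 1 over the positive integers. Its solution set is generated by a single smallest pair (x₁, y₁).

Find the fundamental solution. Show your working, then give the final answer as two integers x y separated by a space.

√40 = [6; 3,12, …], period ℓ=2 (even) → k=1
k=0  a_k=6  p_k/q_k = 6/1
k=1  a_k=3  p_k/q_k = 19/3
fundamental: x₁=19, y₁=3  (since 361 − 40·9 = 1)

19 3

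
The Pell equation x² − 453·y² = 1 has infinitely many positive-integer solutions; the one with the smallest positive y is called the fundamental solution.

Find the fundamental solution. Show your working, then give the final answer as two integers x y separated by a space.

1653751 77700

[21; 3,1,1,10,14,10,1,1,3,42] for √453; ℓ=10 ⇒ convergent index 9
a_0=21:  p_0=21·1+0=21,  q_0=21·0+1=1
a_1=3:  p_1=3·21+1=64,  q_1=3·1+0=3
a_2=1:  p_2=1·64+21=85,  q_2=1·3+1=4
a_3=1:  p_3=1·85+64=149,  q_3=1·4+3=7
a_4=10:  p_4=10·149+85=1575,  q_4=10·7+4=74
…
a_6=10:  p_6=10·22199+1575=223565,  q_6=10·1043+74=10504
a_7=1:  p_7=1·223565+22199=245764,  q_7=1·10504+1043=11547
a_8=1:  p_8=1·245764+223565=469329,  q_8=1·11547+10504=22051
a_9=3:  p_9=3·469329+245764=1653751,  q_9=3·22051+11547=77700
fundamental: x₁=1653751, y₁=77700  (since 2734892370001 − 453·6037290000 = 1)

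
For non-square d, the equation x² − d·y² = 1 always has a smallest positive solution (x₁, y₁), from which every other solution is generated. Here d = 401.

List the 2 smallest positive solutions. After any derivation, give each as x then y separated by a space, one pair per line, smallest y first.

801 40
1283201 64080

√401 → a₀=20, period (40); ℓ=1 odd so k=1
k=0  a_k=20  p_k/q_k = 20/1
k=1  a_k=40  p_k/q_k = 801/40
fundamental: x₁=801, y₁=40  (since 641601 − 401·1600 = 1)
k=2:  x_2 = 801·801+401·40·40 = 1283201,  y_2 = 801·40+40·801 = 64080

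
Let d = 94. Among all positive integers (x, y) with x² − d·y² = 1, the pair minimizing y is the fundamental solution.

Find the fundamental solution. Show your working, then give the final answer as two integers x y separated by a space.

[9; 1,2,3,1,1,…,2,1,18] for √94; ℓ=16 ⇒ convergent index 15
a_0=9:  p_0=9·1+0=9,  q_0=9·0+1=1
a_1=1:  p_1=1·9+1=10,  q_1=1·1+0=1
a_2=2:  p_2=2·10+9=29,  q_2=2·1+1=3
…
a_4=1:  p_4=1·97+29=126,  q_4=1·10+3=13
…
a_8=8:  p_8=8·1464+1241=12953,  q_8=8·151+128=1336
a_9=1:  p_9=1·12953+1464=14417,  q_9=1·1336+151=1487
…
a_11=1:  p_11=1·85038+14417=99455,  q_11=1·8771+1487=10258
…
a_13=3:  p_13=3·184493+99455=652934,  q_13=3·19029+10258=67345
a_14=2:  p_14=2·652934+184493=1490361,  q_14=2·67345+19029=153719
a_15=1:  p_15=1·1490361+652934=2143295,  q_15=1·153719+67345=221064
(x₁, y₁) = (2143295, 221064);  2143295² − 94·221064² = 1 ✓

2143295 221064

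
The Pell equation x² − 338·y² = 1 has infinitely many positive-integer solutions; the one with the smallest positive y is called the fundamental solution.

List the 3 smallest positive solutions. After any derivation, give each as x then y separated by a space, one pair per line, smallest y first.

114243 6214
26102926097 1419812004
5964153172084899 324407165539730

[18; 2,1,1,2,36] for √338; ℓ=5 ⇒ convergent index 9
k=0  a_k=18  p_k/q_k = 18/1
…
k=8  a_k=1  p_k/q_k = 43958/2391
k=9  a_k=2  p_k/q_k = 114243/6214
fundamental: x₁=114243, y₁=6214  (since 13051463049 − 338·38613796 = 1)
k=2:  x_2 = 114243·114243+338·6214·6214 = 26102926097,  y_2 = 114243·6214+6214·114243 = 1419812004
k=3:  x_3 = 114243·26102926097+338·6214·1419812004 = 5964153172084899,  y_3 = 114243·1419812004+6214·26102926097 = 324407165539730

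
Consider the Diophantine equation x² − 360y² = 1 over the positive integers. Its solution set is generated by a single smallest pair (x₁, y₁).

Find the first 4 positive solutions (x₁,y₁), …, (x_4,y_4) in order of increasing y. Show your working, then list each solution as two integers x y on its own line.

[18; 1,36] for √360; ℓ=2 ⇒ convergent index 1
a_0=18:  p_0=18·1+0=18,  q_0=18·0+1=1
a_1=1:  p_1=1·18+1=19,  q_1=1·1+0=1
(x₁, y₁) = (19, 1);  19² − 360·1² = 1 ✓
(x_2, y_2) = (19·19 + 360·1·1, 19·1 + 1·19) = (721, 38)
(x_3, y_3) = (19·721 + 360·1·38, 19·38 + 1·721) = (27379, 1443)
(x_4, y_4) = (19·27379 + 360·1·1443, 19·1443 + 1·27379) = (1039681, 54796)

19 1
721 38
27379 1443
1039681 54796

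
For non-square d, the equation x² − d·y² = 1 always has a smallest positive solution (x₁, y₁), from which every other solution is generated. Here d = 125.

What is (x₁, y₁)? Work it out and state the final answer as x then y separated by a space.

930249 83204

[11; 5,1,1,5,22] for √125; ℓ=5 ⇒ convergent index 9
k=0  a_k=11  p_k/q_k = 11/1
k=1  a_k=5  p_k/q_k = 56/5
k=2  a_k=1  p_k/q_k = 67/6
…
k=4  a_k=5  p_k/q_k = 682/61
k=5  a_k=22  p_k/q_k = 15127/1353
…
k=7  a_k=1  p_k/q_k = 91444/8179
k=8  a_k=1  p_k/q_k = 167761/15005
k=9  a_k=5  p_k/q_k = 930249/83204
(x₁, y₁) = (930249, 83204);  930249² − 125·83204² = 1 ✓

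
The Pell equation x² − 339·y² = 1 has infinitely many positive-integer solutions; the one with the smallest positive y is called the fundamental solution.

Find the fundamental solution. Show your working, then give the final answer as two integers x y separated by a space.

√339 → a₀=18, period (2,2,2,1,17,1,2,2,2,36); ℓ=10 even so k=9
a_0=18:  p_0=18·1+0=18,  q_0=18·0+1=1
…
a_5=17:  p_5=17·313+221=5542,  q_5=17·17+12=301
…
a_8=2:  p_8=2·17252+5855=40359,  q_8=2·937+318=2192
a_9=2:  p_9=2·40359+17252=97970,  q_9=2·2192+937=5321
fundamental: x₁=97970, y₁=5321  (since 9598120900 − 339·28313041 = 1)

97970 5321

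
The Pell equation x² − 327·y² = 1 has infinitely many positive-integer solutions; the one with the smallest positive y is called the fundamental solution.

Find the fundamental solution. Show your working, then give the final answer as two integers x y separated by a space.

217 12

√327 → a₀=18, period (12,36); ℓ=2 even so k=1
a_0=18:  p_0=18·1+0=18,  q_0=18·0+1=1
a_1=12:  p_1=12·18+1=217,  q_1=12·1+0=12
(x₁, y₁) = (217, 12);  217² − 327·12² = 1 ✓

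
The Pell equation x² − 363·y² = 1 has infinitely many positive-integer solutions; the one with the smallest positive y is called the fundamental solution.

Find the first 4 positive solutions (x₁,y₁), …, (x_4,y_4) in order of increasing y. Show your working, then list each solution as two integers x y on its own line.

362 19
262087 13756
189750626 9959325
137379191137 7210537544

√363 = [19; 19,38, …], period ℓ=2 (even) → k=1
step 0: (19, 1)  from 19·(1,0) + (0,1)
step 1: (362, 19)  from 19·(19,1) + (1,0)
fundamental: x₁=362, y₁=19  (since 131044 − 363·361 = 1)
(x_2, y_2) = (362·362 + 363·19·19, 362·19 + 19·362) = (262087, 13756)
(x_3, y_3) = (362·262087 + 363·19·13756, 362·13756 + 19·262087) = (189750626, 9959325)
(x_4, y_4) = (362·189750626 + 363·19·9959325, 362·9959325 + 19·189750626) = (137379191137, 7210537544)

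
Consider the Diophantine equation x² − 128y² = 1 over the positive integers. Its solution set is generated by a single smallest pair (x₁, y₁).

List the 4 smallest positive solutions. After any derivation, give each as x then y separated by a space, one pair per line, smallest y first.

√128 → a₀=11, period (3,5,3,22); ℓ=4 even so k=3
step 0: (11, 1)  from 11·(1,0) + (0,1)
…
step 2: (181, 16)  from 5·(34,3) + (11,1)
step 3: (577, 51)  from 3·(181,16) + (34,3)
(x₁, y₁) = (577, 51);  577² − 128·51² = 1 ✓
n=2: (577,51)∘(577,51) = (577·577+128·51·51, 577·51+51·577) = (665857,58854)
n=3: (665857,58854)∘(577,51) = (577·665857+128·51·58854, 577·58854+51·665857) = (768398401,67917465)
n=4: (768398401,67917465)∘(577,51) = (577·768398401+128·51·67917465, 577·67917465+51·768398401) = (886731088897,78376695756)

577 51
665857 58854
768398401 67917465
886731088897 78376695756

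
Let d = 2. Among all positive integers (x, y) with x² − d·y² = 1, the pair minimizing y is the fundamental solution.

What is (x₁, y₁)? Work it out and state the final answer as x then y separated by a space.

[1; 2] for √2; ℓ=1 ⇒ convergent index 1
k=0  a_k=1  p_k/q_k = 1/1
k=1  a_k=2  p_k/q_k = 3/2
fundamental: x₁=3, y₁=2  (since 9 − 2·4 = 1)

3 2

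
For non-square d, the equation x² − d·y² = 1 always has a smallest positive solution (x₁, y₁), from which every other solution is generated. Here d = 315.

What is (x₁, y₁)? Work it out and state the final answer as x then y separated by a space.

d=315: √d = [17; 1,2,1,34] (ℓ=4, even), read p_3/q_3
a_0=17:  p_0=17·1+0=17,  q_0=17·0+1=1
…
a_2=2:  p_2=2·18+17=53,  q_2=2·1+1=3
a_3=1:  p_3=1·53+18=71,  q_3=1·3+1=4
fundamental: x₁=71, y₁=4  (since 5041 − 315·16 = 1)

71 4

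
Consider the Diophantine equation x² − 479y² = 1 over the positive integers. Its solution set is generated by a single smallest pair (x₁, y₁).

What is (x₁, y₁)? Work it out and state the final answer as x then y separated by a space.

2989440 136591

d=479: √d = [21; 1,7,1,3,2,21,2,3,1,7,1,42] (ℓ=12, even), read p_11/q_11
a_0=21:  p_0=21·1+0=21,  q_0=21·0+1=1
…
a_3=1:  p_3=1·175+22=197,  q_3=1·8+1=9
…
a_5=2:  p_5=2·766+197=1729,  q_5=2·35+9=79
…
a_7=2:  p_7=2·37075+1729=75879,  q_7=2·1694+79=3467
a_8=3:  p_8=3·75879+37075=264712,  q_8=3·3467+1694=12095
…
a_10=7:  p_10=7·340591+264712=2648849,  q_10=7·15562+12095=121029
a_11=1:  p_11=1·2648849+340591=2989440,  q_11=1·121029+15562=136591
fundamental: x₁=2989440, y₁=136591  (since 8936751513600 − 479·18657101281 = 1)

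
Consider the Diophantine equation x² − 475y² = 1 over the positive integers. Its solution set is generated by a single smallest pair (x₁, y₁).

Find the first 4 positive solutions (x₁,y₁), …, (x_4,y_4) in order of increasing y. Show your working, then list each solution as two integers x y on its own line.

√475 = [21; 1,3,1,6,2,6,1,3,1,42, …], period ℓ=10 (even) → k=9
k=0  a_k=21  p_k/q_k = 21/1
…
k=2  a_k=3  p_k/q_k = 87/4
k=3  a_k=1  p_k/q_k = 109/5
k=4  a_k=6  p_k/q_k = 741/34
k=5  a_k=2  p_k/q_k = 1591/73
…
k=7  a_k=1  p_k/q_k = 11878/545
k=8  a_k=3  p_k/q_k = 45921/2107
k=9  a_k=1  p_k/q_k = 57799/2652
(x₁, y₁) = (57799, 2652);  57799² − 475·2652² = 1 ✓
(x_2, y_2) = (57799·57799 + 475·2652·2652, 57799·2652 + 2652·57799) = (6681448801, 306565896)
(x_3, y_3) = (57799·6681448801 + 475·2652·306565896, 57799·306565896 + 2652·6681448801) = (772362118440199, 35438404443156)
(x_4, y_4) = (57799·772362118440199 + 475·2652·35438404443156, 57799·35438404443156 + 2652·772362118440199) = (89283516160768675201, 4096608676513381392)

57799 2652
6681448801 306565896
772362118440199 35438404443156
89283516160768675201 4096608676513381392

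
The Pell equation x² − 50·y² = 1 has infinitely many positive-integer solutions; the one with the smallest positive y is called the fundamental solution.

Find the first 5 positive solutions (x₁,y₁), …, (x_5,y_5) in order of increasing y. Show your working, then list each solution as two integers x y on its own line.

99 14
19601 2772
3880899 548842
768398401 108667944
152139002499 21515704070

d=50: √d = [7; 14] (ℓ=1, odd), read p_1/q_1
k=0  a_k=7  p_k/q_k = 7/1
k=1  a_k=14  p_k/q_k = 99/14
fundamental: x₁=99, y₁=14  (since 9801 − 50·196 = 1)
n=2: (99,14)∘(99,14) = (99·99+50·14·14, 99·14+14·99) = (19601,2772)
n=3: (19601,2772)∘(99,14) = (99·19601+50·14·2772, 99·2772+14·19601) = (3880899,548842)
n=4: (3880899,548842)∘(99,14) = (99·3880899+50·14·548842, 99·548842+14·3880899) = (768398401,108667944)
n=5: (768398401,108667944)∘(99,14) = (99·768398401+50·14·108667944, 99·108667944+14·768398401) = (152139002499,21515704070)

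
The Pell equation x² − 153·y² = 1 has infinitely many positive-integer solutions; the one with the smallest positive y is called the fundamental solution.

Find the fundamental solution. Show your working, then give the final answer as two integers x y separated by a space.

[12; 2,1,2,2,2,1,2,24] for √153; ℓ=8 ⇒ convergent index 7
k=0  a_k=12  p_k/q_k = 12/1
…
k=2  a_k=1  p_k/q_k = 37/3
k=3  a_k=2  p_k/q_k = 99/8
…
k=5  a_k=2  p_k/q_k = 569/46
k=6  a_k=1  p_k/q_k = 804/65
k=7  a_k=2  p_k/q_k = 2177/176
fundamental: x₁=2177, y₁=176  (since 4739329 − 153·30976 = 1)

2177 176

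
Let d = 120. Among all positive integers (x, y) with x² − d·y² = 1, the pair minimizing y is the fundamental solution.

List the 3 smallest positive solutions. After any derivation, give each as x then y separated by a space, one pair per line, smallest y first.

d=120: √d = [10; 1,20] (ℓ=2, even), read p_1/q_1
i=0: a=10 ⇒ p=10, q=1
i=1: a=1 ⇒ p=11, q=1
→ (11, 1).  Check: 11²=121, 120·1²=120, difference 1.
k=2:  x_2 = 11·11+120·1·1 = 241,  y_2 = 11·1+1·11 = 22
k=3:  x_3 = 11·241+120·1·22 = 5291,  y_3 = 11·22+1·241 = 483

11 1
241 22
5291 483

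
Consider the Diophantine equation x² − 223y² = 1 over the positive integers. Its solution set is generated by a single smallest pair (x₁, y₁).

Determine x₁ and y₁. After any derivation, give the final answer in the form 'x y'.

√223 → a₀=14, period (1,13,1,28); ℓ=4 even so k=3
a_0=14:  p_0=14·1+0=14,  q_0=14·0+1=1
…
a_2=13:  p_2=13·15+14=209,  q_2=13·1+1=14
a_3=1:  p_3=1·209+15=224,  q_3=1·14+1=15
(x₁, y₁) = (224, 15);  224² − 223·15² = 1 ✓

224 15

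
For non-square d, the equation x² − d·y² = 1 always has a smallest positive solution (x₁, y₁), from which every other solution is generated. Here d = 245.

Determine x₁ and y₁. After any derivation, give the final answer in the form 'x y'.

51841 3312

√245 → a₀=15, period (1,1,1,7,6,7,1,1,1,30); ℓ=10 even so k=9
i=0: a=15 ⇒ p=15, q=1
i=1: a=1 ⇒ p=16, q=1
…
i=3: a=1 ⇒ p=47, q=3
i=4: a=7 ⇒ p=360, q=23
i=5: a=6 ⇒ p=2207, q=141
…
i=8: a=1 ⇒ p=33825, q=2161
i=9: a=1 ⇒ p=51841, q=3312
fundamental: x₁=51841, y₁=3312  (since 2687489281 − 245·10969344 = 1)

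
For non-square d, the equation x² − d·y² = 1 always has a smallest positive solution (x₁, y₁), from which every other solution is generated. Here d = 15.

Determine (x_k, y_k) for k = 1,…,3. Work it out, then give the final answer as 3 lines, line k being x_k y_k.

4 1
31 8
244 63

d=15: √d = [3; 1,6] (ℓ=2, even), read p_1/q_1
step 0: (3, 1)  from 3·(1,0) + (0,1)
step 1: (4, 1)  from 1·(3,1) + (1,0)
fundamental: x₁=4, y₁=1  (since 16 − 15·1 = 1)
(4+1√15)^2 = 31 + 8√15
(4+1√15)^3 = 244 + 63√15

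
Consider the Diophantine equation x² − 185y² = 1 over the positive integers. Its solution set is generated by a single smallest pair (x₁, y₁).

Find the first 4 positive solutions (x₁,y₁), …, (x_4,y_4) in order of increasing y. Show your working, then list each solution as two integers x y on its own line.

√185 → a₀=13, period (1,1,1,1,26); ℓ=5 odd so k=9
a_0=13:  p_0=13·1+0=13,  q_0=13·0+1=1
…
a_3=1:  p_3=1·27+14=41,  q_3=1·2+1=3
…
a_5=26:  p_5=26·68+41=1809,  q_5=26·5+3=133
a_6=1:  p_6=1·1809+68=1877,  q_6=1·133+5=138
…
a_8=1:  p_8=1·3686+1877=5563,  q_8=1·271+138=409
a_9=1:  p_9=1·5563+3686=9249,  q_9=1·409+271=680
fundamental: x₁=9249, y₁=680  (since 85544001 − 185·462400 = 1)
n=2: (9249,680)∘(9249,680) = (9249·9249+185·680·680, 9249·680+680·9249) = (171088001,12578640)
n=3: (171088001,12578640)∘(9249,680) = (9249·171088001+185·680·12578640, 9249·12578640+680·171088001) = (3164785833249,232679682040)
n=4: (3164785833249,232679682040)∘(9249,680) = (9249·3164785833249+185·680·232679682040, 9249·232679682040+680·3164785833249) = (58542208172352001,4304108745797280)

9249 680
171088001 12578640
3164785833249 232679682040
58542208172352001 4304108745797280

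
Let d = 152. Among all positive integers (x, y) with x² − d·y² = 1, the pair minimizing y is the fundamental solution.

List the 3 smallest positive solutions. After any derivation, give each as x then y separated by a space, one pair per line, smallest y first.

37 3
2737 222
202501 16425

√152 → a₀=12, period (3,24); ℓ=2 even so k=1
step 0: (12, 1)  from 12·(1,0) + (0,1)
step 1: (37, 3)  from 3·(12,1) + (1,0)
→ (37, 3).  Check: 37²=1369, 152·3²=1368, difference 1.
n=2: (37,3)∘(37,3) = (37·37+152·3·3, 37·3+3·37) = (2737,222)
n=3: (2737,222)∘(37,3) = (37·2737+152·3·222, 37·222+3·2737) = (202501,16425)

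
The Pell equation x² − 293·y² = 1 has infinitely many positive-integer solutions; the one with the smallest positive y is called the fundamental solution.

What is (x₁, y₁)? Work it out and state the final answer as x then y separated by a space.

√293 → a₀=17, period (8,1,1,8,34); ℓ=5 odd so k=9
k=0  a_k=17  p_k/q_k = 17/1
k=1  a_k=8  p_k/q_k = 137/8
…
k=5  a_k=34  p_k/q_k = 84679/4947
k=6  a_k=8  p_k/q_k = 679914/39721
k=7  a_k=1  p_k/q_k = 764593/44668
k=8  a_k=1  p_k/q_k = 1444507/84389
k=9  a_k=8  p_k/q_k = 12320649/719780
fundamental: x₁=12320649, y₁=719780  (since 151798391781201 − 293·518083248400 = 1)

12320649 719780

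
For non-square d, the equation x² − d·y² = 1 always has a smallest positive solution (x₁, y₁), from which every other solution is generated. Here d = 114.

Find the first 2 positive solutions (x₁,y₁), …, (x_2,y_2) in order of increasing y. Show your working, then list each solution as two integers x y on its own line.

1025 96
2101249 196800

√114 → a₀=10, period (1,2,10,2,1,20); ℓ=6 even so k=5
step 0: (10, 1)  from 10·(1,0) + (0,1)
step 1: (11, 1)  from 1·(10,1) + (1,0)
step 2: (32, 3)  from 2·(11,1) + (10,1)
step 3: (331, 31)  from 10·(32,3) + (11,1)
step 4: (694, 65)  from 2·(331,31) + (32,3)
step 5: (1025, 96)  from 1·(694,65) + (331,31)
fundamental: x₁=1025, y₁=96  (since 1050625 − 114·9216 = 1)
n=2: (1025,96)∘(1025,96) = (1025·1025+114·96·96, 1025·96+96·1025) = (2101249,196800)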